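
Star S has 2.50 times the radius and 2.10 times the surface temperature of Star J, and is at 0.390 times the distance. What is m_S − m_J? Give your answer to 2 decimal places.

-7.26

L_S/L_J = (2.50)²(2.10)⁴ = 121.6.
F_S/F_J = (L_S/L_J)/(d_S/d_J)² = 121.6/0.1521 = 799.1.
m_S − m_J = −2.5 log₁₀(799.1) = -7.26.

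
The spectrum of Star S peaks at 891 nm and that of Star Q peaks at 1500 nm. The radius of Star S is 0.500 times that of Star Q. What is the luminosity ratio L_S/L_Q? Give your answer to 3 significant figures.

2.01

Wien's law gives T ∝ 1/λ_max, so T_S/T_Q = λ_Q/λ_S = 1500/891 = 1.684.
Then L ∝ R²T⁴ gives L_S/L_Q = (0.500)² × (1.684)⁴ = 0.2500 × 8.033 = 2.008.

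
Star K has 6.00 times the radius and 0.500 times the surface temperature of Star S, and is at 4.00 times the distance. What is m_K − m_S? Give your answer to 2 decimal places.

2.13

L_K/L_S = (6.00)²(0.500)⁴ = 2.250.
F_K/F_S = (L_K/L_S)/(d_K/d_S)² = 2.250/16.00 = 0.1406.
m_K − m_S = −2.5 log₁₀(0.1406) = 2.13.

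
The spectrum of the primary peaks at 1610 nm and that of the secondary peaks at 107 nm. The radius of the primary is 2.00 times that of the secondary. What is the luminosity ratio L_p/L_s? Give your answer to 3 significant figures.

7.80×10^-5

Wien's law gives T ∝ 1/λ_max, so T_p/T_s = λ_s/λ_p = 107/1610 = 0.06646.
Then L ∝ R²T⁴ gives L_p/L_s = (2.00)² × (0.06646)⁴ = 4.000 × 1.951×10^-5 = 7.804×10^-5.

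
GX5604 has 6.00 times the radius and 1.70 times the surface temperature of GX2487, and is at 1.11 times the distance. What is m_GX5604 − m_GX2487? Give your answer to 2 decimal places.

L_GX5604/L_GX2487 = (6.00)²(1.70)⁴ = 300.7.
F_GX5604/F_GX2487 = (L_GX5604/L_GX2487)/(d_GX5604/d_GX2487)² = 300.7/1.232 = 244.0.
m_GX5604 − m_GX2487 = −2.5 log₁₀(244.0) = -5.97.

-5.97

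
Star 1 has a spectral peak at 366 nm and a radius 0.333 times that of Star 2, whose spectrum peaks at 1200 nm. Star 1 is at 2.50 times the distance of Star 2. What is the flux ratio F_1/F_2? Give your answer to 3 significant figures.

Wien's law: T_1/T_2 = λ_2/λ_1 = 1200/366 = 3.279.
L_1/L_2 = (R_1/R_2)²(T_1/T_2)⁴ = (0.333)²(3.279)⁴ = 12.81.
F_1/F_2 = (L_1/L_2)/(d_1/d_2)² = 12.81/(2.50)² = 2.050.

2.05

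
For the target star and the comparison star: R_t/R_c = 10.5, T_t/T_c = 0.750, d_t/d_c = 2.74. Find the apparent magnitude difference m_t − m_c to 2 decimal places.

-1.67

L_t/L_c = (10.5)²(0.750)⁴ = 34.88.
F_t/F_c = (L_t/L_c)/(d_t/d_c)² = 34.88/7.508 = 4.646.
m_t − m_c = −2.5 log₁₀(4.646) = -1.67.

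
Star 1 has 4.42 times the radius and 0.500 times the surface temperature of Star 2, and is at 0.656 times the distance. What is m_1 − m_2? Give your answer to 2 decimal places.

L_1/L_2 = (4.42)²(0.500)⁴ = 1.221.
F_1/F_2 = (L_1/L_2)/(d_1/d_2)² = 1.221/0.4303 = 2.837.
m_1 − m_2 = −2.5 log₁₀(2.837) = -1.13.

-1.13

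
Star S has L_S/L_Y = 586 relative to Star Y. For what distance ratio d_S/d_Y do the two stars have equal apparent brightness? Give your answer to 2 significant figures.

24

Equal flux requires L_S/d_S² = L_Y/d_Y², so d_S/d_Y = √(L_S/L_Y)
= √(586) = 24.21.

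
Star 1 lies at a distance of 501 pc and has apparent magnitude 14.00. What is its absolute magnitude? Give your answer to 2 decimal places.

5.50

M = m − 5 log₁₀(d/10 pc) = 14.00 − 5 log₁₀(501/10)
  = 14.00 − 5 × 1.700 = 14.00 − 8.50 = 5.50.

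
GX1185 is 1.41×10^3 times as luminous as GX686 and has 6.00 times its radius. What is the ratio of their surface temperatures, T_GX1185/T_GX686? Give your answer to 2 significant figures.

2.5

L ∝ R²T⁴ gives T ∝ (L/R²)^(1/4), so
T_GX1185/T_GX686 = (1.41×10^3 / 6.00²)^(1/4) = (39.17)^(1/4) = 2.502.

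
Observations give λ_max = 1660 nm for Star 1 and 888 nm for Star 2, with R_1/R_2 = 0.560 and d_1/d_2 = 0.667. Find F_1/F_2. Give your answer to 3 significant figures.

Wien's law: T_1/T_2 = λ_2/λ_1 = 888/1660 = 0.5349.
L_1/L_2 = (R_1/R_2)²(T_1/T_2)⁴ = (0.560)²(0.5349)⁴ = 0.02568.
F_1/F_2 = (L_1/L_2)/(d_1/d_2)² = 0.02568/(0.667)² = 0.05772.

0.0577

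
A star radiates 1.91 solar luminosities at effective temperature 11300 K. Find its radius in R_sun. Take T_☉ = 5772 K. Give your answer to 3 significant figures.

R/R_☉ = √(L/L_☉) / (T/T_☉)² = √(1.91) / (1.958)²
       = 1.382 / 3.833 = 0.3606.

0.361 R_sun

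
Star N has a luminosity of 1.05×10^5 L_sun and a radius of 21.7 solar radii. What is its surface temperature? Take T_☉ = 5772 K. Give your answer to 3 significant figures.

2.23×10^4 K

T/T_☉ = (L/L_☉)^(1/4) / (R/R_☉)^(1/2)
T = 5772 × (1.05×10^5)^(1/4) / √(21.7) = 5772 × 18.00 / 4.658 = 2.230×10^4 K.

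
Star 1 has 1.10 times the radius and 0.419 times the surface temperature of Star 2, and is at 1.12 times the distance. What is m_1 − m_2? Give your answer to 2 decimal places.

3.82

L_1/L_2 = (1.10)²(0.419)⁴ = 0.03729.
F_1/F_2 = (L_1/L_2)/(d_1/d_2)² = 0.03729/1.254 = 0.02973.
m_1 − m_2 = −2.5 log₁₀(0.02973) = 3.82.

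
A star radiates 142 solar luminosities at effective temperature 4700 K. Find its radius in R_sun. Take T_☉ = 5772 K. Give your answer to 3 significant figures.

18.0 R_sun

R/R_☉ = √(L/L_☉) / (T/T_☉)² = √(142) / (0.8143)²
       = 11.92 / 0.6630 = 17.97.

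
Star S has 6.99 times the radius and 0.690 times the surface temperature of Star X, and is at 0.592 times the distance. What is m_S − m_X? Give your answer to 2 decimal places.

-3.75

L_S/L_X = (6.99)²(0.690)⁴ = 11.08.
F_S/F_X = (L_S/L_X)/(d_S/d_X)² = 11.08/0.3505 = 31.60.
m_S − m_X = −2.5 log₁₀(31.60) = -3.75.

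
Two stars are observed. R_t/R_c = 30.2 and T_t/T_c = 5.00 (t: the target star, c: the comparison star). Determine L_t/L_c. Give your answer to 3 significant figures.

5.70×10^5

From the Stefan–Boltzmann law, L ∝ R²T⁴, so
L_t/L_c = (R_t/R_c)² (T_t/T_c)⁴ = (30.2)² × (5.00)⁴ = 912.0 × 625.0 = 5.700×10^5.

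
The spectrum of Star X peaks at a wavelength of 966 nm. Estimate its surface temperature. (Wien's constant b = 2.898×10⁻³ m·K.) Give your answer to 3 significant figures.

T = b/λ_max = 2.898×10⁻³ / (966×10⁻⁹) = 3000 K.

3.00×10^3 K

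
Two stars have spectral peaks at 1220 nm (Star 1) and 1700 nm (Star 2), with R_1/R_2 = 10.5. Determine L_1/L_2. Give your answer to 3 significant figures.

Wien's law gives T ∝ 1/λ_max, so T_1/T_2 = λ_2/λ_1 = 1700/1220 = 1.393.
Then L ∝ R²T⁴ gives L_1/L_2 = (10.5)² × (1.393)⁴ = 110.2 × 3.770 = 415.7.

416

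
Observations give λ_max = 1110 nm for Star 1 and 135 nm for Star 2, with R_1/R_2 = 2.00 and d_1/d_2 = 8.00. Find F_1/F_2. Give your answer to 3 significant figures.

Wien's law: T_1/T_2 = λ_2/λ_1 = 135/1110 = 0.1216.
L_1/L_2 = (R_1/R_2)²(T_1/T_2)⁴ = (2.00)²(0.1216)⁴ = 8.752×10^-4.
F_1/F_2 = (L_1/L_2)/(d_1/d_2)² = 8.752×10^-4/(8.00)² = 1.367×10^-5.

1.37×10^-5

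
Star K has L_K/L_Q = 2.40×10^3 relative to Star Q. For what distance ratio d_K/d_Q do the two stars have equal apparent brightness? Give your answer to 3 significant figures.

Equal flux requires L_K/d_K² = L_Q/d_Q², so d_K/d_Q = √(L_K/L_Q)
= √(2.40×10^3) = 48.99.

49.0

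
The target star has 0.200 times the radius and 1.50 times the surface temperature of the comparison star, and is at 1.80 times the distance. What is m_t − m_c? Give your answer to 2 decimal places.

L_t/L_c = (0.200)²(1.50)⁴ = 0.2025.
F_t/F_c = (L_t/L_c)/(d_t/d_c)² = 0.2025/3.240 = 0.06250.
m_t − m_c = −2.5 log₁₀(0.06250) = 3.01.

3.01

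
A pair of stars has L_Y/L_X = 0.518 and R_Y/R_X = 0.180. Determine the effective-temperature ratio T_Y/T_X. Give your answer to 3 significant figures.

2.00

L ∝ R²T⁴ gives T ∝ (L/R²)^(1/4), so
T_Y/T_X = (0.518 / 0.180²)^(1/4) = (15.99)^(1/4) = 2.000.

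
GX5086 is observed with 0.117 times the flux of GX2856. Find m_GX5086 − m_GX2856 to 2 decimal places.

2.33

m_GX5086 − m_GX2856 = −2.5 log₁₀(F_GX5086/F_GX2856) = −2.5 log₁₀(0.117) = −2.5 × (-0.932) = 2.330.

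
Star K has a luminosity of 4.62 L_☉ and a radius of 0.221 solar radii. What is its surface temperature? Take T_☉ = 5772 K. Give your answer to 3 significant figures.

1.80×10^4 K

T/T_☉ = (L/L_☉)^(1/4) / (R/R_☉)^(1/2)
T = 5772 × (4.62)^(1/4) / √(0.221) = 5772 × 1.466 / 0.4701 = 1.800×10^4 K.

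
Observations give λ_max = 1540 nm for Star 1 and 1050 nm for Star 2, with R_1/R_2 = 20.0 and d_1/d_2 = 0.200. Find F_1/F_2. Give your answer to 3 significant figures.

2.16×10^3

Wien's law: T_1/T_2 = λ_2/λ_1 = 1050/1540 = 0.6818.
L_1/L_2 = (R_1/R_2)²(T_1/T_2)⁴ = (20.0)²(0.6818)⁴ = 86.44.
F_1/F_2 = (L_1/L_2)/(d_1/d_2)² = 86.44/(0.200)² = 2161.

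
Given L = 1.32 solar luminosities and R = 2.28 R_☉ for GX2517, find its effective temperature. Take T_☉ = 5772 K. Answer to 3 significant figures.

4.10×10^3 K

T/T_☉ = (L/L_☉)^(1/4) / (R/R_☉)^(1/2)
T = 5772 × (1.32)^(1/4) / √(2.28) = 5772 × 1.072 / 1.510 = 4097 K.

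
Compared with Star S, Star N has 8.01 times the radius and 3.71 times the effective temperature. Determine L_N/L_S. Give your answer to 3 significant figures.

1.22×10^4

From the Stefan–Boltzmann law, L ∝ R²T⁴, so
L_N/L_S = (R_N/R_S)² (T_N/T_S)⁴ = (8.01)² × (3.71)⁴ = 64.16 × 189.5 = 1.216×10^4.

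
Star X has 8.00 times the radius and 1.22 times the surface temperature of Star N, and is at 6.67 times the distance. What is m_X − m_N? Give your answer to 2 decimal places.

-1.26

L_X/L_N = (8.00)²(1.22)⁴ = 141.8.
F_X/F_N = (L_X/L_N)/(d_X/d_N)² = 141.8/44.49 = 3.187.
m_X − m_N = −2.5 log₁₀(3.187) = -1.26.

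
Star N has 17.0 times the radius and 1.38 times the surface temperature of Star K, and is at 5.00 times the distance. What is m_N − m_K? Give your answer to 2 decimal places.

-4.06

L_N/L_K = (17.0)²(1.38)⁴ = 1048.
F_N/F_K = (L_N/L_K)/(d_N/d_K)² = 1048/25.00 = 41.93.
m_N − m_K = −2.5 log₁₀(41.93) = -4.06.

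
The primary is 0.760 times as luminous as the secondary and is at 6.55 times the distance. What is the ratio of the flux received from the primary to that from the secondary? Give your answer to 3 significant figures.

F = L/(4πd²), so F_p/F_s = (L_p/L_s) / (d_p/d_s)²
= 0.760 / (6.55)² = 0.760 / 42.90 = 0.01771.

0.0177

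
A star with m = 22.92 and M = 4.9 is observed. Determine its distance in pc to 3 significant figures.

m − M = 5 log₁₀(d/10 pc)
22.92 − (4.9) = 18.02 = 5 log₁₀(d/10)
d = 10 × 10^(18.02/5) = 10 × 10^3.604 = 4.018×10^4 pc.

4.02×10^4 pc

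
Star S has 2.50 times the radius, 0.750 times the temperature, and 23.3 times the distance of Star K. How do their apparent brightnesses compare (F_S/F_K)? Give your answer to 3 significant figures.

L_S/L_K = (R_S/R_K)²(T_S/T_K)⁴ = (2.50)² × (0.750)⁴ = 1.978.
F_S/F_K = (L_S/L_K)/(d_S/d_K)² = 1.978 / (23.3)² = 0.003643.

0.00364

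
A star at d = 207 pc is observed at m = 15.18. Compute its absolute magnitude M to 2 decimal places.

M = m − 5 log₁₀(d/10 pc) = 15.18 − 5 log₁₀(207/10)
  = 15.18 − 5 × 1.316 = 15.18 − 6.58 = 8.60.

8.60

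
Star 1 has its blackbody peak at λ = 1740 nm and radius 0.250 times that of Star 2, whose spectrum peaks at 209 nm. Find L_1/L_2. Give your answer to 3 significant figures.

1.30×10^-5

Wien's law gives T ∝ 1/λ_max, so T_1/T_2 = λ_2/λ_1 = 209/1740 = 0.1201.
Then L ∝ R²T⁴ gives L_1/L_2 = (0.250)² × (0.1201)⁴ = 0.06250 × 2.082×10^-4 = 1.301×10^-5.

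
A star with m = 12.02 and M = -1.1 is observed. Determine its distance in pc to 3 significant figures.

4.21×10^3 pc

m − M = 5 log₁₀(d/10 pc)
12.02 − (-1.1) = 13.12 = 5 log₁₀(d/10)
d = 10 × 10^(13.12/5) = 10 × 10^2.624 = 4207 pc.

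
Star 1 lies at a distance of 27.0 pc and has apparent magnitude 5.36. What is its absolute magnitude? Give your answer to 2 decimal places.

M = m − 5 log₁₀(d/10 pc) = 5.36 − 5 log₁₀(27.0/10)
  = 5.36 − 5 × 0.431 = 5.36 − 2.16 = 3.20.

3.20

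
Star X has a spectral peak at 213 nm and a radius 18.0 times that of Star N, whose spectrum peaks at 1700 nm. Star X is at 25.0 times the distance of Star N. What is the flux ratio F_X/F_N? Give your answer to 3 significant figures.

Wien's law: T_X/T_N = λ_N/λ_X = 1700/213 = 7.981.
L_X/L_N = (R_X/R_N)²(T_X/T_N)⁴ = (18.0)²(7.981)⁴ = 1.315×10^6.
F_X/F_N = (L_X/L_N)/(d_X/d_N)² = 1.315×10^6/(25.0)² = 2103.

2.10×10^3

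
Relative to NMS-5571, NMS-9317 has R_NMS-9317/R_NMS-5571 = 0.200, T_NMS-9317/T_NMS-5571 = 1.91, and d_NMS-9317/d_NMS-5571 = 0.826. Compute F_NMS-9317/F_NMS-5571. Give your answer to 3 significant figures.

L_NMS-9317/L_NMS-5571 = (R_NMS-9317/R_NMS-5571)²(T_NMS-9317/T_NMS-5571)⁴ = (0.200)² × (1.91)⁴ = 0.5323.
F_NMS-9317/F_NMS-5571 = (L_NMS-9317/L_NMS-5571)/(d_NMS-9317/d_NMS-5571)² = 0.5323 / (0.826)² = 0.7802.

0.780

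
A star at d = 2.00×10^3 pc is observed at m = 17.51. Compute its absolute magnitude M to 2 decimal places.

M = m − 5 log₁₀(d/10 pc) = 17.51 − 5 log₁₀(2.00×10^3/10)
  = 17.51 − 5 × 2.301 = 17.51 − 11.51 = 6.00.

6.00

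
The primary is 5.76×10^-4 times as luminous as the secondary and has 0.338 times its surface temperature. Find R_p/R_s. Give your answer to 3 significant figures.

L ∝ R²T⁴ gives R ∝ √L / T², so
R_p/R_s = √(5.76×10^-4) / (0.338)² = 0.02400 / 0.1142 = 0.2101.

0.210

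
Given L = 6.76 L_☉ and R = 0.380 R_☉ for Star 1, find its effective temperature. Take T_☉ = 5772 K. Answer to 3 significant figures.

T/T_☉ = (L/L_☉)^(1/4) / (R/R_☉)^(1/2)
T = 5772 × (6.76)^(1/4) / √(0.380) = 5772 × 1.612 / 0.6164 = 1.510×10^4 K.

1.51×10^4 K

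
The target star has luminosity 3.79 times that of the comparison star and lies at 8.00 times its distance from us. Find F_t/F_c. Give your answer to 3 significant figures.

0.0592

F = L/(4πd²), so F_t/F_c = (L_t/L_c) / (d_t/d_c)²
= 3.79 / (8.00)² = 3.79 / 64.00 = 0.05922.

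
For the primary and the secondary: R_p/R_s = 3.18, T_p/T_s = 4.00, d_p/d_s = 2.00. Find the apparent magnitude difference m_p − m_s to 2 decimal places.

L_p/L_s = (3.18)²(4.00)⁴ = 2589.
F_p/F_s = (L_p/L_s)/(d_p/d_s)² = 2589/4.000 = 647.2.
m_p − m_s = −2.5 log₁₀(647.2) = -7.03.

-7.03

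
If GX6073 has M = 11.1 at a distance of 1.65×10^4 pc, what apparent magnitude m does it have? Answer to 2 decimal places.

27.19

m = M + 5 log₁₀(d/10 pc) = 11.1 + 5 log₁₀(1.65×10^4/10)
  = 11.1 + 5 × 3.217 = 11.1 + 16.09 = 27.19.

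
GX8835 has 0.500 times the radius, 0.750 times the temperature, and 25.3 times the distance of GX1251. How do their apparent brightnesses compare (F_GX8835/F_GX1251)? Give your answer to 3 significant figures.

L_GX8835/L_GX1251 = (R_GX8835/R_GX1251)²(T_GX8835/T_GX1251)⁴ = (0.500)² × (0.750)⁴ = 0.07910.
F_GX8835/F_GX1251 = (L_GX8835/L_GX1251)/(d_GX8835/d_GX1251)² = 0.07910 / (25.3)² = 1.236×10^-4.

1.24×10^-4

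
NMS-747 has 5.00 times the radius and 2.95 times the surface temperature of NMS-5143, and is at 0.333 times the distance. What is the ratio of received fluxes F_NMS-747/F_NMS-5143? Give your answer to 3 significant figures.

L_NMS-747/L_NMS-5143 = (R_NMS-747/R_NMS-5143)²(T_NMS-747/T_NMS-5143)⁴ = (5.00)² × (2.95)⁴ = 1893.
F_NMS-747/F_NMS-5143 = (L_NMS-747/L_NMS-5143)/(d_NMS-747/d_NMS-5143)² = 1893 / (0.333)² = 1.707×10^4.

1.71×10^4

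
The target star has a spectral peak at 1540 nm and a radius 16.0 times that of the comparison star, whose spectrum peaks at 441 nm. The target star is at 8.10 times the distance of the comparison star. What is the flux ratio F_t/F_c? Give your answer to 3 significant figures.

0.0262

Wien's law: T_t/T_c = λ_c/λ_t = 441/1540 = 0.2864.
L_t/L_c = (R_t/R_c)²(T_t/T_c)⁴ = (16.0)²(0.2864)⁴ = 1.722.
F_t/F_c = (L_t/L_c)/(d_t/d_c)² = 1.722/(8.10)² = 0.02624.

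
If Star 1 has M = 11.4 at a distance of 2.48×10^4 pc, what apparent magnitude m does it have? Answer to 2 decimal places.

m = M + 5 log₁₀(d/10 pc) = 11.4 + 5 log₁₀(2.48×10^4/10)
  = 11.4 + 5 × 3.394 = 11.4 + 16.97 = 28.37.

28.37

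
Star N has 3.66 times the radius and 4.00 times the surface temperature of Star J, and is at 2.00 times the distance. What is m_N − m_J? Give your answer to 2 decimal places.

-7.33

L_N/L_J = (3.66)²(4.00)⁴ = 3429.
F_N/F_J = (L_N/L_J)/(d_N/d_J)² = 3429/4.000 = 857.3.
m_N − m_J = −2.5 log₁₀(857.3) = -7.33.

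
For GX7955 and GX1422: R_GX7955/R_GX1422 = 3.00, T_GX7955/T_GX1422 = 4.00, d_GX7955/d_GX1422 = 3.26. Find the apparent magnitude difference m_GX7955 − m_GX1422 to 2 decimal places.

L_GX7955/L_GX1422 = (3.00)²(4.00)⁴ = 2304.
F_GX7955/F_GX1422 = (L_GX7955/L_GX1422)/(d_GX7955/d_GX1422)² = 2304/10.63 = 216.8.
m_GX7955 − m_GX1422 = −2.5 log₁₀(216.8) = -5.84.

-5.84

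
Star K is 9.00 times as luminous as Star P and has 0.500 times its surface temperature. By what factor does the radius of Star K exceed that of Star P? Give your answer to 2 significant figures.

12

L ∝ R²T⁴ gives R ∝ √L / T², so
R_K/R_P = √(9.00) / (0.500)² = 3.000 / 0.2500 = 12.00.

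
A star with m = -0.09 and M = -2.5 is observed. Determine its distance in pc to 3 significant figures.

m − M = 5 log₁₀(d/10 pc)
-0.09 − (-2.5) = 2.41 = 5 log₁₀(d/10)
d = 10 × 10^(2.41/5) = 10 × 10^0.482 = 30.34 pc.

30.3 pc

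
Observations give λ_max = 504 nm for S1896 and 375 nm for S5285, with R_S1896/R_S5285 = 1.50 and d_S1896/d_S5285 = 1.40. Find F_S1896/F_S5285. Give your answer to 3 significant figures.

0.352

Wien's law: T_S1896/T_S5285 = λ_S5285/λ_S1896 = 375/504 = 0.7440.
L_S1896/L_S5285 = (R_S1896/R_S5285)²(T_S1896/T_S5285)⁴ = (1.50)²(0.7440)⁴ = 0.6896.
F_S1896/F_S5285 = (L_S1896/L_S5285)/(d_S1896/d_S5285)² = 0.6896/(1.40)² = 0.3518.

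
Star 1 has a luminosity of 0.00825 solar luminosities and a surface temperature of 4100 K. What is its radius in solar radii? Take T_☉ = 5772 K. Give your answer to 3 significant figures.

0.180 solar radii

R/R_☉ = √(L/L_☉) / (T/T_☉)² = √(0.00825) / (0.7103)²
       = 0.09083 / 0.5046 = 0.1800.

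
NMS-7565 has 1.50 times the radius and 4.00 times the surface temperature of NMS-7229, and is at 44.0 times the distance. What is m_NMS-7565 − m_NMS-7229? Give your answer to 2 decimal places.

L_NMS-7565/L_NMS-7229 = (1.50)²(4.00)⁴ = 576.0.
F_NMS-7565/F_NMS-7229 = (L_NMS-7565/L_NMS-7229)/(d_NMS-7565/d_NMS-7229)² = 576.0/1936 = 0.2975.
m_NMS-7565 − m_NMS-7229 = −2.5 log₁₀(0.2975) = 1.32.

1.32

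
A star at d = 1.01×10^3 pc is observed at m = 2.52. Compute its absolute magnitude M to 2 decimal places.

M = m − 5 log₁₀(d/10 pc) = 2.52 − 5 log₁₀(1.01×10^3/10)
  = 2.52 − 5 × 2.004 = 2.52 − 10.02 = -7.50.

-7.50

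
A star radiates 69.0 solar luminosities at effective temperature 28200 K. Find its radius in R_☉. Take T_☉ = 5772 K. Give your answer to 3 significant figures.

R/R_☉ = √(L/L_☉) / (T/T_☉)² = √(69.0) / (4.886)²
       = 8.307 / 23.87 = 0.3480.

0.348 R_☉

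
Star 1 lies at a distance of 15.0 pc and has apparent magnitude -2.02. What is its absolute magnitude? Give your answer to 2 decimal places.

M = m − 5 log₁₀(d/10 pc) = -2.02 − 5 log₁₀(15.0/10)
  = -2.02 − 5 × 0.176 = -2.02 − 0.88 = -2.90.

-2.90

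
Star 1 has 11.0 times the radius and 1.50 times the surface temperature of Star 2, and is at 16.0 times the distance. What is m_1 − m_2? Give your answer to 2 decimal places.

-0.95

L_1/L_2 = (11.0)²(1.50)⁴ = 612.6.
F_1/F_2 = (L_1/L_2)/(d_1/d_2)² = 612.6/256.0 = 2.393.
m_1 − m_2 = −2.5 log₁₀(2.393) = -0.95.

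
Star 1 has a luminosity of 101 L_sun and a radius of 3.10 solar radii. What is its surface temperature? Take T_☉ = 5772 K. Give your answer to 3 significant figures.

1.04×10^4 K

T/T_☉ = (L/L_☉)^(1/4) / (R/R_☉)^(1/2)
T = 5772 × (101)^(1/4) / √(3.10) = 5772 × 3.170 / 1.761 = 1.039×10^4 K.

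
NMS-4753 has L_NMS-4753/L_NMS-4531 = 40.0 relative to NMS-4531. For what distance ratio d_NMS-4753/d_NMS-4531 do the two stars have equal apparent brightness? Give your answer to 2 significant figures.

Equal flux requires L_NMS-4753/d_NMS-4753² = L_NMS-4531/d_NMS-4531², so d_NMS-4753/d_NMS-4531 = √(L_NMS-4753/L_NMS-4531)
= √(40.0) = 6.325.

6.3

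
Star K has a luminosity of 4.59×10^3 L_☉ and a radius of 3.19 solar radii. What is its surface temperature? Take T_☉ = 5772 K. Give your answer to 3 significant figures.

2.66×10^4 K

T/T_☉ = (L/L_☉)^(1/4) / (R/R_☉)^(1/2)
T = 5772 × (4.59×10^3)^(1/4) / √(3.19) = 5772 × 8.231 / 1.786 = 2.660×10^4 K.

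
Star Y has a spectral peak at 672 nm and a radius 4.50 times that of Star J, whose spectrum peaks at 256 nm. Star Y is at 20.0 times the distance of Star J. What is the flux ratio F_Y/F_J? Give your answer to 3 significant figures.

Wien's law: T_Y/T_J = λ_J/λ_Y = 256/672 = 0.3810.
L_Y/L_J = (R_Y/R_J)²(T_Y/T_J)⁴ = (4.50)²(0.3810)⁴ = 0.4265.
F_Y/F_J = (L_Y/L_J)/(d_Y/d_J)² = 0.4265/(20.0)² = 0.001066.

0.00107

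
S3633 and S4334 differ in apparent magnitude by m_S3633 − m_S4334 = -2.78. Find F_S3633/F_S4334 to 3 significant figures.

F_S3633/F_S4334 = 10^(−(m_S3633 − m_S4334)/2.5) = 10^(2.78/2.5) = 10^1.112 = 12.94.

12.9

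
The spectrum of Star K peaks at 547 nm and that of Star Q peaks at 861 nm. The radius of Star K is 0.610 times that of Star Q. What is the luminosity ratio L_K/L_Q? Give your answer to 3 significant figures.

2.28

Wien's law gives T ∝ 1/λ_max, so T_K/T_Q = λ_Q/λ_K = 861/547 = 1.574.
Then L ∝ R²T⁴ gives L_K/L_Q = (0.610)² × (1.574)⁴ = 0.3721 × 6.139 = 2.284.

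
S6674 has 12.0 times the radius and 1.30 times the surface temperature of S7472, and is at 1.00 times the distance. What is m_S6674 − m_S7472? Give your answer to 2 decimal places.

-6.54

L_S6674/L_S7472 = (12.0)²(1.30)⁴ = 411.3.
F_S6674/F_S7472 = (L_S6674/L_S7472)/(d_S6674/d_S7472)² = 411.3/1.000 = 411.3.
m_S6674 − m_S7472 = −2.5 log₁₀(411.3) = -6.54.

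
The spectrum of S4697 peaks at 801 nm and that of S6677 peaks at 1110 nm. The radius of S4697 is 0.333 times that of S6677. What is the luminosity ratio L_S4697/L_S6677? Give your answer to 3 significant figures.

0.409

Wien's law gives T ∝ 1/λ_max, so T_S4697/T_S6677 = λ_S6677/λ_S4697 = 1110/801 = 1.386.
Then L ∝ R²T⁴ gives L_S4697/L_S6677 = (0.333)² × (1.386)⁴ = 0.1109 × 3.688 = 0.4089.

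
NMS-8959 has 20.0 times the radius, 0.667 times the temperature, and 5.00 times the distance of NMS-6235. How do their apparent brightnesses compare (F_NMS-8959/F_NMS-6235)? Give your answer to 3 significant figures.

3.17

L_NMS-8959/L_NMS-6235 = (R_NMS-8959/R_NMS-6235)²(T_NMS-8959/T_NMS-6235)⁴ = (20.0)² × (0.667)⁴ = 79.17.
F_NMS-8959/F_NMS-6235 = (L_NMS-8959/L_NMS-6235)/(d_NMS-8959/d_NMS-6235)² = 79.17 / (5.00)² = 3.167.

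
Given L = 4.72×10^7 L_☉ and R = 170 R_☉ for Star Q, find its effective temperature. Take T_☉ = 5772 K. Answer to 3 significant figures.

3.67×10^4 K

T/T_☉ = (L/L_☉)^(1/4) / (R/R_☉)^(1/2)
T = 5772 × (4.72×10^7)^(1/4) / √(170) = 5772 × 82.89 / 13.04 = 3.669×10^4 K.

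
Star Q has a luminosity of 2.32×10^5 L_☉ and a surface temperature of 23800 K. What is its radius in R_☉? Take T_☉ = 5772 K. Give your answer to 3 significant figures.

28.3 R_☉

R/R_☉ = √(L/L_☉) / (T/T_☉)² = √(2.32×10^5) / (4.123)²
       = 481.7 / 17.00 = 28.33.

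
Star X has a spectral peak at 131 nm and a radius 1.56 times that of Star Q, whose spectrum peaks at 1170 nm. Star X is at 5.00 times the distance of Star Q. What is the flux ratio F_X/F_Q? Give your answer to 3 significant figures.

619

Wien's law: T_X/T_Q = λ_Q/λ_X = 1170/131 = 8.931.
L_X/L_Q = (R_X/R_Q)²(T_X/T_Q)⁴ = (1.56)²(8.931)⁴ = 1.548×10^4.
F_X/F_Q = (L_X/L_Q)/(d_X/d_Q)² = 1.548×10^4/(5.00)² = 619.4.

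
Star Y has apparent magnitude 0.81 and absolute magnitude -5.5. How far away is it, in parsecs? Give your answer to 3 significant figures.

m − M = 5 log₁₀(d/10 pc)
0.81 − (-5.5) = 6.31 = 5 log₁₀(d/10)
d = 10 × 10^(6.31/5) = 10 × 10^1.262 = 182.8 pc.

183 pc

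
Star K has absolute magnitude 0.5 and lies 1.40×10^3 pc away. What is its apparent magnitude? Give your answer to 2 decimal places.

m = M + 5 log₁₀(d/10 pc) = 0.5 + 5 log₁₀(1.40×10^3/10)
  = 0.5 + 5 × 2.146 = 0.5 + 10.73 = 11.23.

11.23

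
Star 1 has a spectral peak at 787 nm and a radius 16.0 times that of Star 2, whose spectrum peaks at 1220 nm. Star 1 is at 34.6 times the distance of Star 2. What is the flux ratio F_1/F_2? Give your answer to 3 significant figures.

1.23

Wien's law: T_1/T_2 = λ_2/λ_1 = 1220/787 = 1.550.
L_1/L_2 = (R_1/R_2)²(T_1/T_2)⁴ = (16.0)²(1.550)⁴ = 1478.
F_1/F_2 = (L_1/L_2)/(d_1/d_2)² = 1478/(34.6)² = 1.235.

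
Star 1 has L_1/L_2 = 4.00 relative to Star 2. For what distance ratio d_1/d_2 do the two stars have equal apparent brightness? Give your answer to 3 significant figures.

Equal flux requires L_1/d_1² = L_2/d_2², so d_1/d_2 = √(L_1/L_2)
= √(4.00) = 2.000.

2.00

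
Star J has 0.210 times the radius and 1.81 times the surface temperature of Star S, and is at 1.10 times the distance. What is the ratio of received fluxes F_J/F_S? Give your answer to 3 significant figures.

0.391

L_J/L_S = (R_J/R_S)²(T_J/T_S)⁴ = (0.210)² × (1.81)⁴ = 0.4733.
F_J/F_S = (L_J/L_S)/(d_J/d_S)² = 0.4733 / (1.10)² = 0.3912.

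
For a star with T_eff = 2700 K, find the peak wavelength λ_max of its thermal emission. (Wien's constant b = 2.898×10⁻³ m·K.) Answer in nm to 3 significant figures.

1.07×10^3 nm

λ_max = b/T = 2.898×10⁻³ / 2700 = 1.07×10^-6 m = 1073 nm.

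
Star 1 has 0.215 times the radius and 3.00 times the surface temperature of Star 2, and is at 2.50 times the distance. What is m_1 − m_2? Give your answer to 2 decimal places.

0.56

L_1/L_2 = (0.215)²(3.00)⁴ = 3.744.
F_1/F_2 = (L_1/L_2)/(d_1/d_2)² = 3.744/6.250 = 0.5991.
m_1 − m_2 = −2.5 log₁₀(0.5991) = 0.56.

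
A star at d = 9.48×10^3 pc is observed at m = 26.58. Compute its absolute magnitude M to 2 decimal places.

11.70

M = m − 5 log₁₀(d/10 pc) = 26.58 − 5 log₁₀(9.48×10^3/10)
  = 26.58 − 5 × 2.977 = 26.58 − 14.88 = 11.70.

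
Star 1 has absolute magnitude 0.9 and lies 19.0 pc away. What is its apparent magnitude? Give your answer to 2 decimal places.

2.29

m = M + 5 log₁₀(d/10 pc) = 0.9 + 5 log₁₀(19.0/10)
  = 0.9 + 5 × 0.279 = 0.9 + 1.39 = 2.29.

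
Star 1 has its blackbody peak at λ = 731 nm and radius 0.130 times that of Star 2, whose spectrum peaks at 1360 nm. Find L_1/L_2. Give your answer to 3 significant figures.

0.202

Wien's law gives T ∝ 1/λ_max, so T_1/T_2 = λ_2/λ_1 = 1360/731 = 1.860.
Then L ∝ R²T⁴ gives L_1/L_2 = (0.130)² × (1.860)⁴ = 0.01690 × 11.98 = 0.2025.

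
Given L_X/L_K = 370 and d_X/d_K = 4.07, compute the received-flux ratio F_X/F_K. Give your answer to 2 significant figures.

22

F = L/(4πd²), so F_X/F_K = (L_X/L_K) / (d_X/d_K)²
= 370 / (4.07)² = 370 / 16.56 = 22.34.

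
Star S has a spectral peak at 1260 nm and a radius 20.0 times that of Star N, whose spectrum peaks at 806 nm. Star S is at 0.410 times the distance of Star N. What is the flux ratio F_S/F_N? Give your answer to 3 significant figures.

398

Wien's law: T_S/T_N = λ_N/λ_S = 806/1260 = 0.6397.
L_S/L_N = (R_S/R_N)²(T_S/T_N)⁴ = (20.0)²(0.6397)⁴ = 66.98.
F_S/F_N = (L_S/L_N)/(d_S/d_N)² = 66.98/(0.410)² = 398.4.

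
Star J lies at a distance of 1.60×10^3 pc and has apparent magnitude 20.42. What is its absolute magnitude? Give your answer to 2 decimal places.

M = m − 5 log₁₀(d/10 pc) = 20.42 − 5 log₁₀(1.60×10^3/10)
  = 20.42 − 5 × 2.204 = 20.42 − 11.02 = 9.40.

9.40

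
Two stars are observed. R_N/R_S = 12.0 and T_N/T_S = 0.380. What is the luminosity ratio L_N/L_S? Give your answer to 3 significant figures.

3.00

From the Stefan–Boltzmann law, L ∝ R²T⁴, so
L_N/L_S = (R_N/R_S)² (T_N/T_S)⁴ = (12.0)² × (0.380)⁴ = 144.0 × 0.02085 = 3.003.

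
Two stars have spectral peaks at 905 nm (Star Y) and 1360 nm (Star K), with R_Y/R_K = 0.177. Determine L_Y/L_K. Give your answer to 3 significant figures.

Wien's law gives T ∝ 1/λ_max, so T_Y/T_K = λ_K/λ_Y = 1360/905 = 1.503.
Then L ∝ R²T⁴ gives L_Y/L_K = (0.177)² × (1.503)⁴ = 0.03133 × 5.100 = 0.1598.

0.160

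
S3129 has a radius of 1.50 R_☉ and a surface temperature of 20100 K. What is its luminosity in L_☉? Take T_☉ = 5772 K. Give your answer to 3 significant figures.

331 L_☉

L/L_☉ = (R/R_☉)² (T/T_☉)⁴ = (1.50)² × (20100/5772)⁴
       = 2.250 × (3.482)⁴ = 2.250 × 147.1 = 330.9.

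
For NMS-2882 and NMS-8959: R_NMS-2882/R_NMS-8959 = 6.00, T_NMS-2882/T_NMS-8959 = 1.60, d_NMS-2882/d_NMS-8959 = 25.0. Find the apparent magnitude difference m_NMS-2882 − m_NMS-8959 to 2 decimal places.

1.06

L_NMS-2882/L_NMS-8959 = (6.00)²(1.60)⁴ = 235.9.
F_NMS-2882/F_NMS-8959 = (L_NMS-2882/L_NMS-8959)/(d_NMS-2882/d_NMS-8959)² = 235.9/625.0 = 0.3775.
m_NMS-2882 − m_NMS-8959 = −2.5 log₁₀(0.3775) = 1.06.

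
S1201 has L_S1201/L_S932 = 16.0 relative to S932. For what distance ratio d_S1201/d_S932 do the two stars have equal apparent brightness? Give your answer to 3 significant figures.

4.00

Equal flux requires L_S1201/d_S1201² = L_S932/d_S932², so d_S1201/d_S932 = √(L_S1201/L_S932)
= √(16.0) = 4.000.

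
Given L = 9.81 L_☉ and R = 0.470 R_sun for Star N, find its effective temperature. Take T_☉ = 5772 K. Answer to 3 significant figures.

T/T_☉ = (L/L_☉)^(1/4) / (R/R_☉)^(1/2)
T = 5772 × (9.81)^(1/4) / √(0.470) = 5772 × 1.770 / 0.6856 = 1.490×10^4 K.

1.49×10^4 K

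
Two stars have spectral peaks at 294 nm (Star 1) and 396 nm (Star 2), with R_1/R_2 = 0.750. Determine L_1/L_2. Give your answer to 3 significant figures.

1.85

Wien's law gives T ∝ 1/λ_max, so T_1/T_2 = λ_2/λ_1 = 396/294 = 1.347.
Then L ∝ R²T⁴ gives L_1/L_2 = (0.750)² × (1.347)⁴ = 0.5625 × 3.291 = 1.851.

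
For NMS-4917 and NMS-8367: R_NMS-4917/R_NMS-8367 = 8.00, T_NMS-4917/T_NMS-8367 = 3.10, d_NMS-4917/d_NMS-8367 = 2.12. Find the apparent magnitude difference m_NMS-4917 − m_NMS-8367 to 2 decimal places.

-7.80

L_NMS-4917/L_NMS-8367 = (8.00)²(3.10)⁴ = 5911.
F_NMS-4917/F_NMS-8367 = (L_NMS-4917/L_NMS-8367)/(d_NMS-4917/d_NMS-8367)² = 5911/4.494 = 1315.
m_NMS-4917 − m_NMS-8367 = −2.5 log₁₀(1315) = -7.80.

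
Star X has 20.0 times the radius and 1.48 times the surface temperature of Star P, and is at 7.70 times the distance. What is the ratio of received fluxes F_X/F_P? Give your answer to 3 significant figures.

32.4

L_X/L_P = (R_X/R_P)²(T_X/T_P)⁴ = (20.0)² × (1.48)⁴ = 1919.
F_X/F_P = (L_X/L_P)/(d_X/d_P)² = 1919 / (7.70)² = 32.37.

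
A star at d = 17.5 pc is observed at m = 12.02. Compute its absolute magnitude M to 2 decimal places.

10.80

M = m − 5 log₁₀(d/10 pc) = 12.02 − 5 log₁₀(17.5/10)
  = 12.02 − 5 × 0.243 = 12.02 − 1.22 = 10.80.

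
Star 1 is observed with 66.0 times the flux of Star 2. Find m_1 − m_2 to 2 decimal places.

m_1 − m_2 = −2.5 log₁₀(F_1/F_2) = −2.5 log₁₀(66.0) = −2.5 × (1.820) = -4.549.

-4.55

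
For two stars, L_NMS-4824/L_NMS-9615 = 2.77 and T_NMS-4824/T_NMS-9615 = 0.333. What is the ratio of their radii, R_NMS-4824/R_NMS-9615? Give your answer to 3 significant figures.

L ∝ R²T⁴ gives R ∝ √L / T², so
R_NMS-4824/R_NMS-9615 = √(2.77) / (0.333)² = 1.664 / 0.1109 = 15.01.

15.0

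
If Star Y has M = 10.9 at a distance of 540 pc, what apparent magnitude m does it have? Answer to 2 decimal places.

m = M + 5 log₁₀(d/10 pc) = 10.9 + 5 log₁₀(540/10)
  = 10.9 + 5 × 1.732 = 10.9 + 8.66 = 19.56.

19.56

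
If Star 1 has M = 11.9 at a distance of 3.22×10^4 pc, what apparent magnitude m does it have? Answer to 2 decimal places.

m = M + 5 log₁₀(d/10 pc) = 11.9 + 5 log₁₀(3.22×10^4/10)
  = 11.9 + 5 × 3.508 = 11.9 + 17.54 = 29.44.

29.44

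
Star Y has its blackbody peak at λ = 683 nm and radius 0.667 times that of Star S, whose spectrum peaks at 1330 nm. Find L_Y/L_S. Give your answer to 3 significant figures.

6.40

Wien's law gives T ∝ 1/λ_max, so T_Y/T_S = λ_S/λ_Y = 1330/683 = 1.947.
Then L ∝ R²T⁴ gives L_Y/L_S = (0.667)² × (1.947)⁴ = 0.4449 × 14.38 = 6.397.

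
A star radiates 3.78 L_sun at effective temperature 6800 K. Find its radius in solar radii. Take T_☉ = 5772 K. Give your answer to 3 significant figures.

1.40 solar radii

R/R_☉ = √(L/L_☉) / (T/T_☉)² = √(3.78) / (1.178)²
       = 1.944 / 1.388 = 1.401.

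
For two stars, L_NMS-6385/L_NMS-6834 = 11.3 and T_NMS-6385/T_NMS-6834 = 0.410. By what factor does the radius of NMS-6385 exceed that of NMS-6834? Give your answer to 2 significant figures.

L ∝ R²T⁴ gives R ∝ √L / T², so
R_NMS-6385/R_NMS-6834 = √(11.3) / (0.410)² = 3.362 / 0.1681 = 20.00.

20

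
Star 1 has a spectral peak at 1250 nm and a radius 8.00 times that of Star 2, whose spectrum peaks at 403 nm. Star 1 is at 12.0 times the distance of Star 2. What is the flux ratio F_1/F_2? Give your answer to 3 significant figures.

0.00480

Wien's law: T_1/T_2 = λ_2/λ_1 = 403/1250 = 0.3224.
L_1/L_2 = (R_1/R_2)²(T_1/T_2)⁴ = (8.00)²(0.3224)⁴ = 0.6914.
F_1/F_2 = (L_1/L_2)/(d_1/d_2)² = 0.6914/(12.0)² = 0.004802.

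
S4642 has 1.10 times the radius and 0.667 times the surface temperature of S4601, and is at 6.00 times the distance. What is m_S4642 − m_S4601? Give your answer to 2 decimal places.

5.44

L_S4642/L_S4601 = (1.10)²(0.667)⁴ = 0.2395.
F_S4642/F_S4601 = (L_S4642/L_S4601)/(d_S4642/d_S4601)² = 0.2395/36.00 = 0.006653.
m_S4642 − m_S4601 = −2.5 log₁₀(0.006653) = 5.44.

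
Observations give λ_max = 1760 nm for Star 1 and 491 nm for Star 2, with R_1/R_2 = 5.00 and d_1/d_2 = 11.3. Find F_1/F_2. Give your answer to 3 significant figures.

Wien's law: T_1/T_2 = λ_2/λ_1 = 491/1760 = 0.2790.
L_1/L_2 = (R_1/R_2)²(T_1/T_2)⁴ = (5.00)²(0.2790)⁴ = 0.1514.
F_1/F_2 = (L_1/L_2)/(d_1/d_2)² = 0.1514/(11.3)² = 0.001186.

0.00119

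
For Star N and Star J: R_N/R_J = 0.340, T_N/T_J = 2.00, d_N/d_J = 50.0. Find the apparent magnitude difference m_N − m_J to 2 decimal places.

7.83

L_N/L_J = (0.340)²(2.00)⁴ = 1.850.
F_N/F_J = (L_N/L_J)/(d_N/d_J)² = 1.850/2500 = 7.398×10^-4.
m_N − m_J = −2.5 log₁₀(7.398×10^-4) = 7.83.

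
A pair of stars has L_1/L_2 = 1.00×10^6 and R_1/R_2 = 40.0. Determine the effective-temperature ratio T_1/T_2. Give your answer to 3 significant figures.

5.00

L ∝ R²T⁴ gives T ∝ (L/R²)^(1/4), so
T_1/T_2 = (1.00×10^6 / 40.0²)^(1/4) = (625.0)^(1/4) = 5.000.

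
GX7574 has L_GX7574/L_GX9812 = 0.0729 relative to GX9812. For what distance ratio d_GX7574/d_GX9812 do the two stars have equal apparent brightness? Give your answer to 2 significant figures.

Equal flux requires L_GX7574/d_GX7574² = L_GX9812/d_GX9812², so d_GX7574/d_GX9812 = √(L_GX7574/L_GX9812)
= √(0.0729) = 0.2700.

0.27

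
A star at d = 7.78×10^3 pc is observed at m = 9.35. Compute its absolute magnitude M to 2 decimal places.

M = m − 5 log₁₀(d/10 pc) = 9.35 − 5 log₁₀(7.78×10^3/10)
  = 9.35 − 5 × 2.891 = 9.35 − 14.45 = -5.10.

-5.10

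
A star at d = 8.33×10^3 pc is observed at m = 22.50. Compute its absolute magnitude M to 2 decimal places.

M = m − 5 log₁₀(d/10 pc) = 22.50 − 5 log₁₀(8.33×10^3/10)
  = 22.50 − 5 × 2.921 = 22.50 − 14.60 = 7.90.

7.90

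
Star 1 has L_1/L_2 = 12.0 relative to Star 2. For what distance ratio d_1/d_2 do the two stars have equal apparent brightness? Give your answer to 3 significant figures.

3.46

Equal flux requires L_1/d_1² = L_2/d_2², so d_1/d_2 = √(L_1/L_2)
= √(12.0) = 3.464.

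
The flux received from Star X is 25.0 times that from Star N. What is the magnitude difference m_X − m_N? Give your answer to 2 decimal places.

-3.49

m_X − m_N = −2.5 log₁₀(F_X/F_N) = −2.5 log₁₀(25.0) = −2.5 × (1.398) = -3.495.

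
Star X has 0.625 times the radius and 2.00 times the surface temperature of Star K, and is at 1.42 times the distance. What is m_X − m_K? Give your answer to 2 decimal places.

L_X/L_K = (0.625)²(2.00)⁴ = 6.250.
F_X/F_K = (L_X/L_K)/(d_X/d_K)² = 6.250/2.016 = 3.100.
m_X − m_K = −2.5 log₁₀(3.100) = -1.23.

-1.23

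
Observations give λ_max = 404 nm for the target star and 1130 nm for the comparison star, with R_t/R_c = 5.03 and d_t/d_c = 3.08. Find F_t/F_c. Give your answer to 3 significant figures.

163

Wien's law: T_t/T_c = λ_c/λ_t = 1130/404 = 2.797.
L_t/L_c = (R_t/R_c)²(T_t/T_c)⁴ = (5.03)²(2.797)⁴ = 1549.
F_t/F_c = (L_t/L_c)/(d_t/d_c)² = 1549/(3.08)² = 163.2.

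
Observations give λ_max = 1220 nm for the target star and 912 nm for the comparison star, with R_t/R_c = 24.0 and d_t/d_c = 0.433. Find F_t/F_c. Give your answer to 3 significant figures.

Wien's law: T_t/T_c = λ_c/λ_t = 912/1220 = 0.7475.
L_t/L_c = (R_t/R_c)²(T_t/T_c)⁴ = (24.0)²(0.7475)⁴ = 179.9.
F_t/F_c = (L_t/L_c)/(d_t/d_c)² = 179.9/(0.433)² = 959.4.

959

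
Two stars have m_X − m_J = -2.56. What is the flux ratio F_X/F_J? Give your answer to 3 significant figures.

F_X/F_J = 10^(−(m_X − m_J)/2.5) = 10^(2.56/2.5) = 10^1.024 = 10.57.

10.6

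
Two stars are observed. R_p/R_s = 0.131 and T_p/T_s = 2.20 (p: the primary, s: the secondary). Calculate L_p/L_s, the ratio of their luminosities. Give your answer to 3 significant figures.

0.402

From the Stefan–Boltzmann law, L ∝ R²T⁴, so
L_p/L_s = (R_p/R_s)² (T_p/T_s)⁴ = (0.131)² × (2.20)⁴ = 0.01716 × 23.43 = 0.4020.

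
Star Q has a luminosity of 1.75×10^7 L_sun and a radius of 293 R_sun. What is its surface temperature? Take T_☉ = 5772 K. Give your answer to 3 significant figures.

T/T_☉ = (L/L_☉)^(1/4) / (R/R_☉)^(1/2)
T = 5772 × (1.75×10^7)^(1/4) / √(293) = 5772 × 64.68 / 17.12 = 2.181×10^4 K.

2.18×10^4 K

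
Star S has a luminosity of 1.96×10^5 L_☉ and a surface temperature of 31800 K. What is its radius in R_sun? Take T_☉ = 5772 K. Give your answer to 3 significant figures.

R/R_☉ = √(L/L_☉) / (T/T_☉)² = √(1.96×10^5) / (5.509)²
       = 442.7 / 30.35 = 14.59.

14.6 R_sun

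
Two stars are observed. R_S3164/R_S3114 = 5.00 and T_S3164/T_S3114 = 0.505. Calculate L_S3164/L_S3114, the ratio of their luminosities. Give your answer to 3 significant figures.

From the Stefan–Boltzmann law, L ∝ R²T⁴, so
L_S3164/L_S3114 = (R_S3164/R_S3114)² (T_S3164/T_S3114)⁴ = (5.00)² × (0.505)⁴ = 25.00 × 0.06504 = 1.626.

1.63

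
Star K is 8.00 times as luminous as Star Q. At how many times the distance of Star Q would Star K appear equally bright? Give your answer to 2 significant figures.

Equal flux requires L_K/d_K² = L_Q/d_Q², so d_K/d_Q = √(L_K/L_Q)
= √(8.00) = 2.828.

2.8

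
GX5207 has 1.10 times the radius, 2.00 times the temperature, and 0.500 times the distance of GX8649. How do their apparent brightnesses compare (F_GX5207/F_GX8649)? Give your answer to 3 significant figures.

L_GX5207/L_GX8649 = (R_GX5207/R_GX8649)²(T_GX5207/T_GX8649)⁴ = (1.10)² × (2.00)⁴ = 19.36.
F_GX5207/F_GX8649 = (L_GX5207/L_GX8649)/(d_GX5207/d_GX8649)² = 19.36 / (0.500)² = 77.44.

77.4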